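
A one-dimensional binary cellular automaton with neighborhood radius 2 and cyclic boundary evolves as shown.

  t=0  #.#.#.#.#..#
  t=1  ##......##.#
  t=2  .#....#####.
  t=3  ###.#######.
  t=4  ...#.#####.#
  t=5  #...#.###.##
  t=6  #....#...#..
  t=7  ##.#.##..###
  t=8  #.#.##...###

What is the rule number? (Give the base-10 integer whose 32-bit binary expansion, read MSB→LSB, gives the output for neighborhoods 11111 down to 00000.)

  [31] ##### => #  t=2,i=8
  [30] ####. => #  t=2,i=9
  [29] ###.# => .  t=3,i=2
  [28] ###.. => #  t=1,i=1
  [27] ##.## => #  t=1,i=10
  [26] ##.#. => #  t=0,i=1
  [25] ##..# => .  t=2,i=11
  [24] ##... => .  t=1,i=2
  [23] #.### => .  t=1,i=11
  [22] #.##. => #  t=7,i=5
  [21] #.#.# => .  t=0,i=2
  [20] #.#.. => #  t=0,i=8
  [19] #..## => .  t=0,i=10
  [18] #..#. => #  t=2,i=0
  [17] #...# => .  t=4,i=1
  [16] #.... => .  t=1,i=3
  [15] .#### => #  t=2,i=7
  [14] .###. => .  t=1,i=0
  [13] .##.# => #  t=0,i=0
  [12] .##.. => .  t=7,i=6
  [11] .#.## => #  t=4,i=4
  [10] .#.#. => .  t=0,i=3
  [9] .#..# => #  t=0,i=9
  [8] .#... => #  t=2,i=2
  [7] ..### => #  t=2,i=6
  [6] ..##. => #  t=0,i=11
  [5] ..#.# => .  t=4,i=3
  [4] ..#.. => #  t=2,i=1
  [3] ...## => #  t=1,i=7
  [2] ...#. => .  t=4,i=2
  [1] ....# => #  t=1,i=6
  [0] ..... => .  t=1,i=4
  bits 11011100010101001010101111011010 = 3696536538

3696536538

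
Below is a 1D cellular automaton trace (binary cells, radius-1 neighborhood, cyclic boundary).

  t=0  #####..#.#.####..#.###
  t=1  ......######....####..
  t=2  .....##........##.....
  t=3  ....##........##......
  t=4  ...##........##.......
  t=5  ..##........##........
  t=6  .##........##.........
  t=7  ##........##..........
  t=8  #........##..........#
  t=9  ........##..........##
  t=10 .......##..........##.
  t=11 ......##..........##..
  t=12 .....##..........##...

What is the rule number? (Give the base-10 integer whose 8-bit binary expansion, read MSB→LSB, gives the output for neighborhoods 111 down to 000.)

46

  ###|.  b7=0 t=0,i=0
  ##.|.  b6=0 t=0,i=4
  #.#|#  b5=1 t=0,i=8
  #..|.  b4=0 t=0,i=5
  .##|#  b3=1 t=0,i=11
  .#.|#  b2=1 t=0,i=7
  ..#|#  b1=1 t=0,i=6
  ...|.  b0=0 t=1,i=0
  bits 00101110 = 46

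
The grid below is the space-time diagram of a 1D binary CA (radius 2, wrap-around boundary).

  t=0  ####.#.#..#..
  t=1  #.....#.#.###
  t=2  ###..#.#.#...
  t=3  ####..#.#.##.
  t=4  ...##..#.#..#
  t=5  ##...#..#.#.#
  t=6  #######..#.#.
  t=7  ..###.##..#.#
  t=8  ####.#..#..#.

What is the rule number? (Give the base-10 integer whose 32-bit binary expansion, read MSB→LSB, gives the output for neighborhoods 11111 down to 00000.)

  #####|#  b31=1 t=6,i=2
  ####.|.  b30=0 t=0,i=2
  ###.#|.  b29=0 t=0,i=3
  ###..|#  b28=1 t=1,i=0
  ##.##|#  b27=1 t=3,i=12
  ##.#.|.  b26=0 t=0,i=4
  ##..#|#  b25=1 t=2,i=3
  ##...|#  b24=1 t=1,i=1
  #.###|.  b23=0 t=1,i=10
  #.##.|.  b22=0 t=3,i=10
  #.#.#|.  b21=0 t=0,i=5
  #.#..|.  b20=0 t=0,i=7
  #..##|#  b19=1 t=0,i=12
  #..#.|.  b18=0 t=0,i=9
  #...#|#  b17=1 t=2,i=11
  #....|#  b16=1 t=1,i=2
  .####|.  b15=0 t=0,i=1
  .###.|#  b14=1 t=2,i=1
  .##.#|.  b13=0 t=3,i=11
  .##..|.  b12=0 t=4,i=4
  .#.##|#  b11=1 t=1,i=9
  .#.#.|#  b10=1 t=0,i=6
  .#..#|#  b9=1 t=0,i=8
  .#...|#  b8=1 t=2,i=10
  ..###|#  b7=1 t=0,i=0
  ..##.|.  b6=0 t=4,i=3
  ..#.#|.  b5=0 t=1,i=6
  ..#..|#  b4=1 t=0,i=10
  ...##|.  b3=0 t=2,i=12
  ...#.|#  b2=1 t=1,i=5
  ....#|.  b1=0 t=1,i=4
  .....|.  b0=0 t=1,i=3
  bits 10011011000010110100111110010100 = 2601209748

2601209748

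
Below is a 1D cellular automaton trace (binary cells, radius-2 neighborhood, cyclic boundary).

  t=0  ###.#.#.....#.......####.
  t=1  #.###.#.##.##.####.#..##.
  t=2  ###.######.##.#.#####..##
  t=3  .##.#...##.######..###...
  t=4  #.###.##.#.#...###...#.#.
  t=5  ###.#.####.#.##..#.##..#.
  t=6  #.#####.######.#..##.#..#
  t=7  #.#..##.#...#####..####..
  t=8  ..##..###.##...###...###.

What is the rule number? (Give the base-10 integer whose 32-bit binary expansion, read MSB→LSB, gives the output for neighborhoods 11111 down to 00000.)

  ##### -> .   bit 31 = 0  t=2,i=0
  ####. -> #   bit 30 = 1  t=0,i=22
  ###.# -> #   bit 29 = 1  t=0,i=2
  ###.. -> #   bit 28 = 1  t=2,i=20
  ##.## -> .   bit 27 = 0  t=0,i=24
  ##.#. -> #   bit 26 = 1  t=0,i=3
  ##..# -> #   bit 25 = 1  t=2,i=21
  ##... -> .   bit 24 = 0  t=3,i=22
  #.### -> #   bit 23 = 1  t=0,i=0
  #.##. -> #   bit 22 = 1  t=1,i=8
  #.#.# -> #   bit 21 = 1  t=0,i=4
  #.#.. -> #   bit 20 = 1  t=0,i=6
  #..## -> .   bit 19 = 0  t=1,i=21
  #..#. -> .   bit 18 = 0  t=5,i=16
  #...# -> #   bit 17 = 1  t=3,i=6
  #.... -> #   bit 16 = 1  t=0,i=8
  .#### -> .   bit 15 = 0  t=0,i=21
  .###. -> .   bit 14 = 0  t=0,i=1
  .##.# -> #   bit 13 = 1  t=1,i=9
  .##.. -> .   bit 12 = 0  t=5,i=14
  .#.## -> #   bit 11 = 1  t=1,i=1
  .#.#. -> .   bit 10 = 0  t=0,i=5
  .#..# -> #   bit 9 = 1  t=1,i=20
  .#... -> .   bit 8 = 0  t=0,i=7
  ..### -> .   bit 7 = 0  t=0,i=20
  ..##. -> .   bit 6 = 0  t=1,i=22
  ..#.# -> .   bit 5 = 0  t=4,i=21
  ..#.. -> #   bit 4 = 1  t=0,i=12
  ...## -> #   bit 3 = 1  t=0,i=19
  ...#. -> #   bit 2 = 1  t=0,i=11
  ....# -> .   bit 1 = 0  t=0,i=10
  ..... -> #   bit 0 = 1  t=0,i=9
  bits 01110110111100110010101000011101 = 1995647517

1995647517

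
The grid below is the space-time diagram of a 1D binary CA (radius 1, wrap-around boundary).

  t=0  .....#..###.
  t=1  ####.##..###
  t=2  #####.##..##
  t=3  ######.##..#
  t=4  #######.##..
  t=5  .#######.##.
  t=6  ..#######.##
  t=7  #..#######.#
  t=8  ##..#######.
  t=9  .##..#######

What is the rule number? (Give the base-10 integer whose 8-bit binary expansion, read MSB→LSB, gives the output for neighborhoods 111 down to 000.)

  [7] ### => #  t=0,i=9
  [6] ##. => #  t=0,i=10
  [5] #.# => #  t=1,i=4
  [4] #.. => #  t=0,i=6
  [3] .## => .  t=0,i=8
  [2] .#. => #  t=0,i=5
  [1] ..# => .  t=0,i=4
  [0] ... => #  t=0,i=0
  bits 11110101 = 245

245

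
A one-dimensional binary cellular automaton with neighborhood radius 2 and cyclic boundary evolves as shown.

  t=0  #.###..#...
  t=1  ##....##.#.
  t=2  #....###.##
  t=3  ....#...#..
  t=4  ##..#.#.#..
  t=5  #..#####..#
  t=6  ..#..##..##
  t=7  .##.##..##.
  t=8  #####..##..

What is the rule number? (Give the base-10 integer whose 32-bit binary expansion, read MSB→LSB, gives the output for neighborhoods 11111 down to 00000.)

  ##### -> #   bit 31 = 1  t=5,i=5
  ####. -> #   bit 30 = 1  t=5,i=6
  ###.# -> .   bit 29 = 0  t=2,i=7
  ###.. -> .   bit 28 = 0  t=0,i=4
  ##.## -> #   bit 27 = 1  t=2,i=8
  ##.#. -> .   bit 26 = 0  t=1,i=8
  ##..# -> .   bit 25 = 0  t=0,i=5
  ##... -> .   bit 24 = 0  t=1,i=2
  #.### -> .   bit 23 = 0  t=0,i=2
  #.##. -> #   bit 22 = 1  t=1,i=0
  #.#.# -> #   bit 21 = 1  t=1,i=9
  #.#.. -> .   bit 20 = 0  t=4,i=8
  #..## -> #   bit 19 = 1  t=4,i=10
  #..#. -> #   bit 18 = 1  t=0,i=6
  #...# -> #   bit 17 = 1  t=0,i=9
  #.... -> .   bit 16 = 0  t=1,i=3
  .#### -> .   bit 15 = 0  t=5,i=4
  .###. -> .   bit 14 = 0  t=0,i=3
  .##.# -> #   bit 13 = 1  t=1,i=7
  .##.. -> .   bit 12 = 0  t=1,i=1
  .#.## -> #   bit 11 = 1  t=0,i=1
  .#.#. -> #   bit 10 = 1  t=4,i=5
  .#..# -> .   bit 9 = 0  t=4,i=9
  .#... -> .   bit 8 = 0  t=0,i=8
  ..### -> .   bit 7 = 0  t=2,i=5
  ..##. -> #   bit 6 = 1  t=1,i=6
  ..#.# -> #   bit 5 = 1  t=0,i=0
  ..#.. -> #   bit 4 = 1  t=0,i=7
  ...## -> #   bit 3 = 1  t=1,i=5
  ...#. -> .   bit 2 = 0  t=0,i=10
  ....# -> .   bit 1 = 0  t=1,i=4
  ..... -> #   bit 0 = 1  t=3,i=0
  bits 11001000011011100010110001111001 = 3362663545

3362663545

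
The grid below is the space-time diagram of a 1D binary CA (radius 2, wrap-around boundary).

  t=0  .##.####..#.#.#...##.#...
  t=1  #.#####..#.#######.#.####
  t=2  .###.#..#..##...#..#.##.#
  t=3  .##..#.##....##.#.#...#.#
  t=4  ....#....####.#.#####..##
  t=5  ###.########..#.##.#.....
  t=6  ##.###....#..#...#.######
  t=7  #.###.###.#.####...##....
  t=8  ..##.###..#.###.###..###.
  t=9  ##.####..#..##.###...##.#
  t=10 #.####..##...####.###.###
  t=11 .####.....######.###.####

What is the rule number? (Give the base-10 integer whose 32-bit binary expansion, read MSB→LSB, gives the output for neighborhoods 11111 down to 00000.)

  nb #####: next=.  (t=1,i=4, bit31=0)
  nb ####.: next=#  (t=0,i=6, bit30=1)
  nb ###.#: next=.  (t=1,i=0, bit29=0)
  nb ###..: next=.  (t=0,i=7, bit28=0)
  nb ##.##: next=#  (t=0,i=3, bit27=1)
  nb ##.#.: next=.  (t=0,i=20, bit26=0)
  nb ##..#: next=.  (t=0,i=8, bit25=0)
  nb ##...: next=#  (t=2,i=13, bit24=1)
  nb #.###: next=#  (t=0,i=4, bit23=1)
  nb #.##.: next=.  (t=2,i=21, bit22=0)
  nb #.#.#: next=#  (t=0,i=12, bit21=1)
  nb #.#..: next=#  (t=0,i=14, bit20=1)
  nb #..##: next=.  (t=2,i=10, bit19=0)
  nb #..#.: next=#  (t=0,i=9, bit18=1)
  nb #...#: next=#  (t=0,i=16, bit17=1)
  nb #....: next=#  (t=0,i=23, bit16=1)
  nb .####: next=#  (t=0,i=5, bit15=1)
  nb .###.: next=#  (t=2,i=2, bit14=1)
  nb .##.#: next=#  (t=0,i=2, bit13=1)
  nb .##..: next=.  (t=2,i=12, bit12=0)
  nb .#.##: next=.  (t=1,i=10, bit11=0)
  nb .#.#.: next=#  (t=0,i=11, bit10=1)
  nb .#..#: next=.  (t=2,i=6, bit9=0)
  nb .#...: next=#  (t=0,i=15, bit8=1)
  nb ..###: next=#  (t=4,i=9, bit7=1)
  nb ..##.: next=.  (t=0,i=1, bit6=0)
  nb ..#.#: next=.  (t=0,i=10, bit5=0)
  nb ..#..: next=#  (t=2,i=8, bit4=1)
  nb ...##: next=#  (t=0,i=0, bit3=1)
  nb ...#.: next=.  (t=2,i=15, bit2=0)
  nb ....#: next=#  (t=0,i=24, bit1=1)
  nb .....: next=#  (t=5,i=22, bit0=1)
  bits 01001001101101111110010110011011 = 1236788635

1236788635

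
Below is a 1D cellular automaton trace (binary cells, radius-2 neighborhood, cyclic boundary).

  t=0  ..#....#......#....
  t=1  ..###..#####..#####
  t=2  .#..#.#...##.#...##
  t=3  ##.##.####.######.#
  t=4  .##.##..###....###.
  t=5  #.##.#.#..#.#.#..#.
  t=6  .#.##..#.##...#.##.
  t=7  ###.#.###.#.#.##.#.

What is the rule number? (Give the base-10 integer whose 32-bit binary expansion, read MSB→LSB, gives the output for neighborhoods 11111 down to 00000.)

  [31] ##### => .  t=1,i=9
  [30] ####. => #  t=1,i=10
  [29] ###.# => #  t=3,i=1
  [28] ###.. => #  t=1,i=4
  [27] ##.## => #  t=3,i=2
  [26] ##.#. => #  t=2,i=0
  [25] ##..# => .  t=1,i=0
  [24] ##... => .  t=4,i=11
  [23] #.### => .  t=3,i=6
  [22] #.##. => .  t=3,i=3
  [21] #.#.# => .  t=5,i=0
  [20] #.#.. => #  t=2,i=1
  [19] #..## => #  t=1,i=1
  [18] #..#. => #  t=2,i=3
  [17] #...# => #  t=2,i=8
  [16] #.... => #  t=0,i=4
  [15] .#### => .  t=1,i=8
  [14] .###. => .  t=1,i=3
  [13] .##.# => #  t=2,i=11
  [12] .##.. => #  t=4,i=5
  [11] .#.## => #  t=5,i=1
  [10] .#.#. => .  t=2,i=5
  [9] .#..# => .  t=2,i=2
  [8] .#... => #  t=0,i=3
  [7] ..### => .  t=1,i=2
  [6] ..##. => .  t=2,i=10
  [5] ..#.# => #  t=2,i=4
  [4] ..#.. => #  t=0,i=2
  [3] ...## => #  t=2,i=9
  [2] ...#. => .  t=0,i=1
  [1] ....# => .  t=0,i=0
  [0] ..... => #  t=0,i=10
  bits 01111100000111110011100100111001 = 2082421049

2082421049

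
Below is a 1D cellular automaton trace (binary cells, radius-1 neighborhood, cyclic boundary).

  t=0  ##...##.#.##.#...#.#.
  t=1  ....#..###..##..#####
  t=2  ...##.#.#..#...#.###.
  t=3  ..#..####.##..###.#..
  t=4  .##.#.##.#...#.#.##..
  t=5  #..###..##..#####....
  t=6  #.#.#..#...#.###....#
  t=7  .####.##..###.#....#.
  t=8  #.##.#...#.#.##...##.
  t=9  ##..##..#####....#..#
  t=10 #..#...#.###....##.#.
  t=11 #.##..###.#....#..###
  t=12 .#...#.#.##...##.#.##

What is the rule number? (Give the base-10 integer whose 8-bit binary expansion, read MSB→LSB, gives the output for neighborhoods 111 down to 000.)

  nb ###: next=#  (t=1,i=8, bit7=1)
  nb ##.: next=.  (t=0,i=1, bit6=0)
  nb #.#: next=#  (t=0,i=7, bit5=1)
  nb #..: next=.  (t=0,i=2, bit4=0)
  nb .##: next=.  (t=0,i=0, bit3=0)
  nb .#.: next=#  (t=0,i=8, bit2=1)
  nb ..#: next=#  (t=0,i=4, bit1=1)
  nb ...: next=.  (t=0,i=3, bit0=0)
  bits 10100110 = 166

166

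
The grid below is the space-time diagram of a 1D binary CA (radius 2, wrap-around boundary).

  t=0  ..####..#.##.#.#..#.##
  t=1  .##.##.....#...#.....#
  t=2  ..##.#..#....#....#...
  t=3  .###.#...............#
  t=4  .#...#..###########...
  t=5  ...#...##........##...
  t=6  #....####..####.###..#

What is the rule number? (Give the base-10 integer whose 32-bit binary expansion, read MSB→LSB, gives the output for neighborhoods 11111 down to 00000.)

  #####|.  b31=0 t=4,i=10
  ####.|#  b30=1 t=0,i=4
  ###.#|.  b29=0 t=3,i=3
  ###..|#  b28=1 t=0,i=5
  ##.##|#  b27=1 t=1,i=3
  ##.#.|.  b26=0 t=0,i=12
  ##..#|.  b25=0 t=0,i=0
  ##...|.  b24=0 t=1,i=6
  #.###|#  b23=1 t=3,i=1
  #.##.|.  b22=0 t=0,i=10
  #.#.#|.  b21=0 t=0,i=13
  #.#..|#  b20=1 t=0,i=15
  #..##|#  b19=1 t=0,i=1
  #..#.|.  b18=0 t=0,i=7
  #...#|#  b17=1 t=1,i=13
  #....|.  b16=0 t=1,i=7
  .####|.  b15=0 t=0,i=3
  .###.|.  b14=0 t=3,i=2
  .##.#|#  b13=1 t=0,i=11
  .##..|#  b12=1 t=0,i=21
  .#.##|.  b11=0 t=0,i=9
  .#.#.|.  b10=0 t=0,i=14
  .#..#|.  b9=0 t=0,i=16
  .#...|.  b8=0 t=1,i=12
  ..###|#  b7=1 t=0,i=2
  ..##.|#  b6=1 t=2,i=2
  ..#.#|.  b5=0 t=0,i=8
  ..#..|.  b4=0 t=1,i=11
  ...##|#  b3=1 t=2,i=1
  ...#.|.  b2=0 t=1,i=10
  ....#|.  b1=0 t=1,i=9
  .....|#  b0=1 t=1,i=8
  bits 01011000100110100011000011001001 = 1486500041

1486500041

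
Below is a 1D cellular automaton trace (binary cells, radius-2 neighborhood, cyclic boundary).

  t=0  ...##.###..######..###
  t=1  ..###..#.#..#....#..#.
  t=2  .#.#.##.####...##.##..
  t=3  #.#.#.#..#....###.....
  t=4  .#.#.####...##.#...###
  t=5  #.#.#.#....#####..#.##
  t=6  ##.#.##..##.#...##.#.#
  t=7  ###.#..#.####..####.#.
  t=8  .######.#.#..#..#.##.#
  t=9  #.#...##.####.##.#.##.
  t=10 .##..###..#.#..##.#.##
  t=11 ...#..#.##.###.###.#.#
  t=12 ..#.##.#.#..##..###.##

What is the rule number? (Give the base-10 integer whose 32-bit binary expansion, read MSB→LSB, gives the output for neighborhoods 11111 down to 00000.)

638905935

  [31] ##### => .  t=0,i=13
  [30] ####. => .  t=0,i=15
  [29] ###.# => #  t=4,i=21
  [28] ###.. => .  t=0,i=8
  [27] ##.## => .  t=0,i=5
  [26] ##.#. => #  t=4,i=0
  [25] ##..# => #  t=0,i=9
  [24] ##... => .  t=0,i=0
  [23] #.### => .  t=0,i=6
  [22] #.##. => .  t=2,i=5
  [21] #.#.# => .  t=2,i=3
  [20] #.#.. => #  t=1,i=9
  [19] #..## => .  t=0,i=10
  [18] #..#. => #  t=1,i=6
  [17] #...# => .  t=0,i=1
  [16] #.... => .  t=1,i=14
  [15] .#### => #  t=0,i=12
  [14] .###. => #  t=0,i=7
  [13] .##.# => #  t=0,i=4
  [12] .##.. => .  t=2,i=19
  [11] .#.## => #  t=2,i=4
  [10] .#.#. => #  t=1,i=8
  [9] .#..# => #  t=1,i=10
  [8] .#... => .  t=1,i=13
  [7] ..### => .  t=0,i=11
  [6] ..##. => #  t=0,i=3
  [5] ..#.# => .  t=1,i=7
  [4] ..#.. => .  t=1,i=12
  [3] ...## => #  t=0,i=2
  [2] ...#. => #  t=1,i=16
  [1] ....# => #  t=1,i=15
  [0] ..... => #  t=3,i=19
  bits 00100110000101001110111001001111 = 638905935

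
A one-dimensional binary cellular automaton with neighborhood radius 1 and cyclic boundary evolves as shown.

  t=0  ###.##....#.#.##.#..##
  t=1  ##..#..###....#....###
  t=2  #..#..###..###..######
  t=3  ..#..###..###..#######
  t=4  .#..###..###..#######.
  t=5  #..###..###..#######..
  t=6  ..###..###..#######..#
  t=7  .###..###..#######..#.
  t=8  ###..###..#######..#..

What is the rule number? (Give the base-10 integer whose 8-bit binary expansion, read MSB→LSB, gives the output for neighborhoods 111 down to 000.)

  ###|#  b7=1 t=0,i=0
  ##.|.  b6=0 t=0,i=2
  #.#|.  b5=0 t=0,i=3
  #..|.  b4=0 t=0,i=6
  .##|#  b3=1 t=0,i=4
  .#.|.  b2=0 t=0,i=10
  ..#|#  b1=1 t=0,i=9
  ...|#  b0=1 t=0,i=7
  bits 10001011 = 139

139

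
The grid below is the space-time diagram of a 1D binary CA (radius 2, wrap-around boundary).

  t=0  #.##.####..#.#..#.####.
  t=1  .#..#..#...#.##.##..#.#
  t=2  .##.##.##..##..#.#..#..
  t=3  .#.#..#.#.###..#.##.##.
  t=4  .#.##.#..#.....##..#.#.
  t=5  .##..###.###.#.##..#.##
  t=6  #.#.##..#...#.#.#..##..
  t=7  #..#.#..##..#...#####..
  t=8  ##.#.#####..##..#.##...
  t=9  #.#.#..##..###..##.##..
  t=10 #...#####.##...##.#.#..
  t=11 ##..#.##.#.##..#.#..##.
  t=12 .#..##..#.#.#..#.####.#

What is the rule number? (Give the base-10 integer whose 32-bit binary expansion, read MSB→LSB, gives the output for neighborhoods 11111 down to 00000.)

3440974834

  ##### -> #   bit 31 = 1  t=7,i=18
  ####. -> #   bit 30 = 1  t=0,i=7
  ###.# -> .   bit 29 = 0  t=0,i=21
  ###.. -> .   bit 28 = 0  t=0,i=8
  ##.## -> #   bit 27 = 1  t=0,i=4
  ##.#. -> #   bit 26 = 1  t=0,i=22
  ##..# -> .   bit 25 = 0  t=0,i=9
  ##... -> #   bit 24 = 1  t=8,i=20
  #.### -> .   bit 23 = 0  t=0,i=5
  #.##. -> .   bit 22 = 0  t=0,i=2
  #.#.# -> .   bit 21 = 0  t=0,i=0
  #.#.. -> #   bit 20 = 1  t=0,i=13
  #..## -> #   bit 19 = 1  t=2,i=10
  #..#. -> .   bit 18 = 0  t=0,i=10
  #...# -> .   bit 17 = 0  t=1,i=9
  #.... -> #   bit 16 = 1  t=4,i=11
  .#### -> .   bit 15 = 0  t=0,i=6
  .###. -> .   bit 14 = 0  t=3,i=11
  .##.# -> .   bit 13 = 0  t=0,i=3
  .##.. -> #   bit 12 = 1  t=1,i=17
  .#.## -> #   bit 11 = 1  t=0,i=1
  .#.#. -> .   bit 10 = 0  t=0,i=12
  .#..# -> #   bit 9 = 1  t=0,i=14
  .#... -> #   bit 8 = 1  t=1,i=8
  ..### -> #   bit 7 = 1  t=5,i=5
  ..##. -> #   bit 6 = 1  t=2,i=1
  ..#.# -> #   bit 5 = 1  t=0,i=11
  ..#.. -> #   bit 4 = 1  t=1,i=4
  ...## -> .   bit 3 = 0  t=2,i=0
  ...#. -> .   bit 2 = 0  t=1,i=10
  ....# -> #   bit 1 = 1  t=4,i=13
  ..... -> .   bit 0 = 0  t=4,i=12
  bits 11001101000110010001101111110010 = 3440974834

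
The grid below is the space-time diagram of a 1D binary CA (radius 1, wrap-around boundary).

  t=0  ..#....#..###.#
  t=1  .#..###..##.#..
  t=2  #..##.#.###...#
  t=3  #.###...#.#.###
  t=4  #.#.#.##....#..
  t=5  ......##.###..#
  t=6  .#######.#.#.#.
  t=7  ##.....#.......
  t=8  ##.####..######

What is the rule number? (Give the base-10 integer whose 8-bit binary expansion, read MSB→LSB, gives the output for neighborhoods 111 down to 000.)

  [7] ### => .  t=0,i=11
  [6] ##. => #  t=0,i=12
  [5] #.# => .  t=0,i=13
  [4] #.. => .  t=0,i=0
  [3] .## => #  t=0,i=10
  [2] .#. => .  t=0,i=2
  [1] ..# => #  t=0,i=1
  [0] ... => #  t=0,i=4
  bits 01001011 = 75

75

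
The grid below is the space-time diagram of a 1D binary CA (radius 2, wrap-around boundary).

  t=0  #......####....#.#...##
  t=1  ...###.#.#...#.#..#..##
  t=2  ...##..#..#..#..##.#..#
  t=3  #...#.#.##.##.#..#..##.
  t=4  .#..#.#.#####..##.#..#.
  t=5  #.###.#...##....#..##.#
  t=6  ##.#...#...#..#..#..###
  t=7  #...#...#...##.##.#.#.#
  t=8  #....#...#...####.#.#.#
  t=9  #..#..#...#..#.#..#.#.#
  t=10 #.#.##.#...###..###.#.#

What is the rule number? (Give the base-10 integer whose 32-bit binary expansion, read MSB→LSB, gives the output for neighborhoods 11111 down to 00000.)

3362026403

  #####|#  b31=1 t=4,i=10
  ####.|#  b30=1 t=0,i=9
  ###.#|.  b29=0 t=1,i=5
  ###..|.  b28=0 t=0,i=0
  ##.##|#  b27=1 t=3,i=10
  ##.#.|.  b26=0 t=1,i=6
  ##..#|.  b25=0 t=2,i=5
  ##...|.  b24=0 t=0,i=1
  #.###|.  b23=0 t=4,i=8
  #.##.|#  b22=1 t=3,i=8
  #.#.#|#  b21=1 t=1,i=7
  #.#..|.  b20=0 t=0,i=17
  #..##|.  b19=0 t=1,i=20
  #..#.|#  b18=1 t=1,i=17
  #...#|.  b17=0 t=0,i=19
  #....|.  b16=0 t=0,i=2
  .####|.  b15=0 t=0,i=8
  .###.|#  b14=1 t=0,i=22
  .##.#|#  b13=1 t=2,i=17
  .##..|#  b12=1 t=1,i=22
  .#.##|.  b11=0 t=3,i=7
  .#.#.|.  b10=0 t=0,i=16
  .#..#|#  b9=1 t=1,i=16
  .#...|#  b8=1 t=0,i=18
  ..###|#  b7=1 t=0,i=7
  ..##.|.  b6=0 t=1,i=21
  ..#.#|#  b5=1 t=0,i=15
  ..#..|.  b4=0 t=1,i=18
  ...##|.  b3=0 t=0,i=6
  ...#.|.  b2=0 t=0,i=14
  ....#|#  b1=1 t=0,i=5
  .....|#  b0=1 t=0,i=3
  bits 11001000011001000111001110100011 = 3362026403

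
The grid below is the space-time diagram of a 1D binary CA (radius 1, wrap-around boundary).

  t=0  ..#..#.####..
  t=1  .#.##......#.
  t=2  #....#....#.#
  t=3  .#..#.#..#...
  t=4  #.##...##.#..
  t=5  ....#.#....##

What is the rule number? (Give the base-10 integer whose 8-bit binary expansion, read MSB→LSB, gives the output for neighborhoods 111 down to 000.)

18

  ### -> .   bit 7 = 0  t=0,i=8
  ##. -> .   bit 6 = 0  t=0,i=10
  #.# -> .   bit 5 = 0  t=0,i=6
  #.. -> #   bit 4 = 1  t=0,i=3
  .## -> .   bit 3 = 0  t=0,i=7
  .#. -> .   bit 2 = 0  t=0,i=2
  ..# -> #   bit 1 = 1  t=0,i=1
  ... -> .   bit 0 = 0  t=0,i=0
  bits 00010010 = 18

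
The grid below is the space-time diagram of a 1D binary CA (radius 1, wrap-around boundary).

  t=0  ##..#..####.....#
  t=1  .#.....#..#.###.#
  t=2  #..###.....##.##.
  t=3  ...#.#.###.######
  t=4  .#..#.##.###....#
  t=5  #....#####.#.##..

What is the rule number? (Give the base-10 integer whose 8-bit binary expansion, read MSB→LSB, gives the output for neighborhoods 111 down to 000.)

  ### -> .   bit 7 = 0  t=0,i=0
  ##. -> #   bit 6 = 1  t=0,i=1
  #.# -> #   bit 5 = 1  t=1,i=0
  #.. -> .   bit 4 = 0  t=0,i=2
  .## -> #   bit 3 = 1  t=0,i=7
  .#. -> .   bit 2 = 0  t=0,i=4
  ..# -> .   bit 1 = 0  t=0,i=3
  ... -> #   bit 0 = 1  t=0,i=12
  bits 01101001 = 105

105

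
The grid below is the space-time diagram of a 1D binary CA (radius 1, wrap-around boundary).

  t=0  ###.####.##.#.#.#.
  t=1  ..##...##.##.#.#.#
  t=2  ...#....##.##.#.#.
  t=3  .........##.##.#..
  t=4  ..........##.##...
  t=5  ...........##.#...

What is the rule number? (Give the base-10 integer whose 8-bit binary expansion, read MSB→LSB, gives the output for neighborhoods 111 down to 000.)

96

  nb ###: next=.  (t=0,i=1, bit7=0)
  nb ##.: next=#  (t=0,i=2, bit6=1)
  nb #.#: next=#  (t=0,i=3, bit5=1)
  nb #..: next=.  (t=1,i=0, bit4=0)
  nb .##: next=.  (t=0,i=0, bit3=0)
  nb .#.: next=.  (t=0,i=12, bit2=0)
  nb ..#: next=.  (t=1,i=1, bit1=0)
  nb ...: next=.  (t=1,i=5, bit0=0)
  bits 01100000 = 96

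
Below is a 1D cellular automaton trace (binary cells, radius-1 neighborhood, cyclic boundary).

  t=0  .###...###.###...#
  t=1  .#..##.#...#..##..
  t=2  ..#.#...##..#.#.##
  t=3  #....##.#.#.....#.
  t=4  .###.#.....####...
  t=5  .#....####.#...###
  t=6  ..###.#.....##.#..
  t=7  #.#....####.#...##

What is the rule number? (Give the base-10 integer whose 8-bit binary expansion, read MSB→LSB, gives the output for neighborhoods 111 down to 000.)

25

  nb ###: next=.  (t=0,i=2, bit7=0)
  nb ##.: next=.  (t=0,i=3, bit6=0)
  nb #.#: next=.  (t=0,i=0, bit5=0)
  nb #..: next=#  (t=0,i=4, bit4=1)
  nb .##: next=#  (t=0,i=1, bit3=1)
  nb .#.: next=.  (t=0,i=17, bit2=0)
  nb ..#: next=.  (t=0,i=6, bit1=0)
  nb ...: next=#  (t=0,i=5, bit0=1)
  bits 00011001 = 25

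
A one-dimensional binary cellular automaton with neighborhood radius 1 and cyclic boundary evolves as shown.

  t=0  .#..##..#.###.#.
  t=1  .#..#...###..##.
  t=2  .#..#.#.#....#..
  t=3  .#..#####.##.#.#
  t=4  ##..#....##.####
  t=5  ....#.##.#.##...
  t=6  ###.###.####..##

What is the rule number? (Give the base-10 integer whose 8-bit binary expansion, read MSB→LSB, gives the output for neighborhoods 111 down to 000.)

  nb ###: next=.  (t=0,i=11, bit7=0)
  nb ##.: next=.  (t=0,i=5, bit6=0)
  nb #.#: next=#  (t=0,i=9, bit5=1)
  nb #..: next=.  (t=0,i=2, bit4=0)
  nb .##: next=#  (t=0,i=4, bit3=1)
  nb .#.: next=#  (t=0,i=1, bit2=1)
  nb ..#: next=.  (t=0,i=0, bit1=0)
  nb ...: next=#  (t=1,i=6, bit0=1)
  bits 00101101 = 45

45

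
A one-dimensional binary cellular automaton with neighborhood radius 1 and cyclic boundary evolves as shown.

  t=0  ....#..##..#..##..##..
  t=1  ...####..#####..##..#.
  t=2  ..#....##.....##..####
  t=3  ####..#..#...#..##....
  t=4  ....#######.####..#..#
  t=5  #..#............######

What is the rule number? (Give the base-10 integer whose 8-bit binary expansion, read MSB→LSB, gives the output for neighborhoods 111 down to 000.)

  [7] ### => .  t=1,i=4
  [6] ##. => .  t=0,i=8
  [5] #.# => .  t=4,i=11
  [4] #.. => #  t=0,i=5
  [3] .## => .  t=0,i=7
  [2] .#. => #  t=0,i=4
  [1] ..# => #  t=0,i=3
  [0] ... => .  t=0,i=0
  bits 00010110 = 22

22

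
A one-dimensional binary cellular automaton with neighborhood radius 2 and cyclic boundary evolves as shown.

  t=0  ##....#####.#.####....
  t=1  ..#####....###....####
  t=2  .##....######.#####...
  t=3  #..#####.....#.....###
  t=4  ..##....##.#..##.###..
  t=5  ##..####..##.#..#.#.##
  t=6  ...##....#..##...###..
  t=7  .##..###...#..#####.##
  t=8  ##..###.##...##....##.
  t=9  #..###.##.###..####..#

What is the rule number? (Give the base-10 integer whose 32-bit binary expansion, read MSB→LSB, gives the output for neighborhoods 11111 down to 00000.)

  nb #####: next=.  (t=0,i=8, bit31=0)
  nb ####.: next=.  (t=0,i=9, bit30=0)
  nb ###.#: next=.  (t=0,i=10, bit29=0)
  nb ###..: next=.  (t=0,i=17, bit28=0)
  nb ##.##: next=#  (t=2,i=13, bit27=1)
  nb ##.#.: next=#  (t=0,i=11, bit26=1)
  nb ##..#: next=.  (t=1,i=0, bit25=0)
  nb ##...: next=#  (t=0,i=2, bit24=1)
  nb #.###: next=.  (t=0,i=14, bit23=0)
  nb #.##.: next=#  (t=7,i=1, bit22=1)
  nb #.#.#: next=#  (t=0,i=12, bit21=1)
  nb #.#..: next=#  (t=4,i=11, bit20=1)
  nb #..##: next=#  (t=1,i=1, bit19=1)
  nb #..#.: next=.  (t=5,i=15, bit18=0)
  nb #...#: next=#  (t=6,i=15, bit17=1)
  nb #....: next=#  (t=0,i=3, bit16=1)
  nb .####: next=.  (t=0,i=7, bit15=0)
  nb .###.: next=#  (t=1,i=12, bit14=1)
  nb .##.#: next=.  (t=4,i=9, bit13=0)
  nb .##..: next=.  (t=0,i=1, bit12=0)
  nb .#.##: next=#  (t=0,i=13, bit11=1)
  nb .#.#.: next=#  (t=5,i=17, bit10=1)
  nb .#..#: next=.  (t=4,i=12, bit9=0)
  nb .#...: next=#  (t=3,i=14, bit8=1)
  nb ..###: next=#  (t=0,i=6, bit7=1)
  nb ..##.: next=.  (t=0,i=0, bit6=0)
  nb ..#.#: next=.  (t=5,i=16, bit5=0)
  nb ..#..: next=.  (t=3,i=13, bit4=0)
  nb ...##: next=#  (t=0,i=5, bit3=1)
  nb ...#.: next=.  (t=3,i=12, bit2=0)
  nb ....#: next=#  (t=0,i=4, bit1=1)
  nb .....: next=.  (t=3,i=10, bit0=0)
  bits 00001101011110110100110110001010 = 226184586

226184586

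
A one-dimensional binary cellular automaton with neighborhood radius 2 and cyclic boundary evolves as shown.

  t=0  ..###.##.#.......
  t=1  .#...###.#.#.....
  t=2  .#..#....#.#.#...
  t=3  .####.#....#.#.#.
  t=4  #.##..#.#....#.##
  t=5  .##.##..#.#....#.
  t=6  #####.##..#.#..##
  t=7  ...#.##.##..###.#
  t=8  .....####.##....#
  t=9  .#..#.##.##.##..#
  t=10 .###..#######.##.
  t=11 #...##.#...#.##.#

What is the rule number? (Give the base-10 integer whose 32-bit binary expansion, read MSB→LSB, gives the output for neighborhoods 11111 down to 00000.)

  nb #####: next=.  (t=6,i=0, bit31=0)
  nb ####.: next=#  (t=3,i=3, bit30=1)
  nb ###.#: next=.  (t=0,i=4, bit29=0)
  nb ###..: next=.  (t=10,i=3, bit28=0)
  nb ##.##: next=#  (t=0,i=5, bit27=1)
  nb ##.#.: next=.  (t=0,i=8, bit26=0)
  nb ##..#: next=#  (t=4,i=4, bit25=1)
  nb ##...: next=#  (t=8,i=12, bit24=1)
  nb #.###: next=#  (t=4,i=15, bit23=1)
  nb #.##.: next=#  (t=0,i=6, bit22=1)
  nb #.#.#: next=#  (t=1,i=9, bit21=1)
  nb #.#..: next=#  (t=0,i=9, bit20=1)
  nb #..##: next=#  (t=3,i=0, bit19=1)
  nb #..#.: next=#  (t=2,i=3, bit18=1)
  nb #...#: next=.  (t=1,i=3, bit17=0)
  nb #....: next=#  (t=0,i=11, bit16=1)
  nb .####: next=#  (t=3,i=2, bit15=1)
  nb .###.: next=.  (t=0,i=3, bit14=0)
  nb .##.#: next=#  (t=0,i=7, bit13=1)
  nb .##..: next=.  (t=4,i=3, bit12=0)
  nb .#.##: next=.  (t=4,i=14, bit11=0)
  nb .#.#.: next=.  (t=1,i=10, bit10=0)
  nb .#..#: next=#  (t=2,i=2, bit9=1)
  nb .#...: next=.  (t=0,i=10, bit8=0)
  nb ..###: next=.  (t=0,i=2, bit7=0)
  nb ..##.: next=#  (t=5,i=1, bit6=1)
  nb ..#.#: next=.  (t=2,i=9, bit5=0)
  nb ..#..: next=#  (t=1,i=1, bit4=1)
  nb ...##: next=#  (t=0,i=1, bit3=1)
  nb ...#.: next=.  (t=1,i=0, bit2=0)
  nb ....#: next=.  (t=0,i=0, bit1=0)
  nb .....: next=.  (t=0,i=12, bit0=0)
  bits 01001011111111011010001001011000 = 1274913368

1274913368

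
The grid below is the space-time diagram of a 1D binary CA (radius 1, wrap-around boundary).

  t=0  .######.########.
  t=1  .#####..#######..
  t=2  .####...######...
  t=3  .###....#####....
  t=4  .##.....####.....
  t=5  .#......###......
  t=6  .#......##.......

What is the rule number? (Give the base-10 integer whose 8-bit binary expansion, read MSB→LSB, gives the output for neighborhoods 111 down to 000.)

  nb ###: next=#  (t=0,i=2, bit7=1)
  nb ##.: next=.  (t=0,i=6, bit6=0)
  nb #.#: next=.  (t=0,i=7, bit5=0)
  nb #..: next=.  (t=0,i=16, bit4=0)
  nb .##: next=#  (t=0,i=1, bit3=1)
  nb .#.: next=#  (t=5,i=1, bit2=1)
  nb ..#: next=.  (t=0,i=0, bit1=0)
  nb ...: next=.  (t=1,i=16, bit0=0)
  bits 10001100 = 140

140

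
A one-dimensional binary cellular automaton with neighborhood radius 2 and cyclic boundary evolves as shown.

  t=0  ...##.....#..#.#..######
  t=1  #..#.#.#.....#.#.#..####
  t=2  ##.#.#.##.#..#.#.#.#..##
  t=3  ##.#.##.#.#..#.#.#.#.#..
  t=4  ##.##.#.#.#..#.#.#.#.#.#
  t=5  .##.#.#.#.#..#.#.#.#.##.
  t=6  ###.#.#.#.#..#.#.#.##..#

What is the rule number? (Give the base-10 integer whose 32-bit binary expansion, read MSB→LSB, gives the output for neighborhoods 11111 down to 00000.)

4214761825

  #####|#  b31=1 t=0,i=20
  ####.|#  b30=1 t=0,i=22
  ###.#|#  b29=1 t=2,i=1
  ###..|#  b28=1 t=0,i=23
  ##.##|#  b27=1 t=4,i=2
  ##.#.|.  b26=0 t=2,i=2
  ##..#|#  b25=1 t=1,i=1
  ##...|#  b24=1 t=0,i=0
  #.###|.  b23=0 t=4,i=23
  #.##.|.  b22=0 t=2,i=7
  #.#.#|#  b21=1 t=1,i=5
  #.#..|#  b20=1 t=0,i=15
  #..##|#  b19=1 t=0,i=17
  #..#.|.  b18=0 t=0,i=12
  #...#|.  b17=0 t=0,i=1
  #....|.  b16=0 t=0,i=6
  .####|.  b15=0 t=0,i=19
  .###.|.  b14=0 t=4,i=0
  .##.#|#  b13=1 t=2,i=8
  .##..|.  b12=0 t=0,i=4
  .#.##|#  b11=1 t=2,i=6
  .#.#.|.  b10=0 t=0,i=14
  .#..#|.  b9=0 t=0,i=11
  .#...|#  b8=1 t=1,i=8
  ..###|.  b7=0 t=0,i=18
  ..##.|#  b6=1 t=0,i=3
  ..#.#|#  b5=1 t=0,i=13
  ..#..|.  b4=0 t=0,i=10
  ...##|.  b3=0 t=0,i=2
  ...#.|.  b2=0 t=0,i=9
  ....#|.  b1=0 t=0,i=8
  .....|#  b0=1 t=0,i=7
  bits 11111011001110000010100101100001 = 4214761825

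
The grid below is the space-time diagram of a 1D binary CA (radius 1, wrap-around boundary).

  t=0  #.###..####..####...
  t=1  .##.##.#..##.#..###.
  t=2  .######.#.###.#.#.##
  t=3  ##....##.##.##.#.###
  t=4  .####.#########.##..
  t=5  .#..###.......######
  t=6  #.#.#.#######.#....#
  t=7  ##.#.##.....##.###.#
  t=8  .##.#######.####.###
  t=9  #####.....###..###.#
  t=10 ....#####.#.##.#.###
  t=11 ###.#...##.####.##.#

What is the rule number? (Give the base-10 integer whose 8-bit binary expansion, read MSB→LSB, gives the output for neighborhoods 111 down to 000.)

  [7] ### => .  t=0,i=3
  [6] ##. => #  t=0,i=4
  [5] #.# => #  t=0,i=1
  [4] #.. => #  t=0,i=5
  [3] .## => #  t=0,i=2
  [2] .#. => .  t=0,i=0
  [1] ..# => .  t=0,i=6
  [0] ... => #  t=0,i=18
  bits 01111001 = 121

121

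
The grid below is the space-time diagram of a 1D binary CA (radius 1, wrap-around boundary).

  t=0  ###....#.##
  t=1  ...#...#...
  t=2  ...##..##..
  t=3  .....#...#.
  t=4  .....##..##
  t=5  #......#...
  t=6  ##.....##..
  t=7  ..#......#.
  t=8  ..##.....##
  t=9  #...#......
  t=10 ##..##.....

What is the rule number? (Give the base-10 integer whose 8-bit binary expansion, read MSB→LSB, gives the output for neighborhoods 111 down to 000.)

20

  nb ###: next=.  (t=0,i=0, bit7=0)
  nb ##.: next=.  (t=0,i=2, bit6=0)
  nb #.#: next=.  (t=0,i=8, bit5=0)
  nb #..: next=#  (t=0,i=3, bit4=1)
  nb .##: next=.  (t=0,i=9, bit3=0)
  nb .#.: next=#  (t=0,i=7, bit2=1)
  nb ..#: next=.  (t=0,i=6, bit1=0)
  nb ...: next=.  (t=0,i=4, bit0=0)
  bits 00010100 = 20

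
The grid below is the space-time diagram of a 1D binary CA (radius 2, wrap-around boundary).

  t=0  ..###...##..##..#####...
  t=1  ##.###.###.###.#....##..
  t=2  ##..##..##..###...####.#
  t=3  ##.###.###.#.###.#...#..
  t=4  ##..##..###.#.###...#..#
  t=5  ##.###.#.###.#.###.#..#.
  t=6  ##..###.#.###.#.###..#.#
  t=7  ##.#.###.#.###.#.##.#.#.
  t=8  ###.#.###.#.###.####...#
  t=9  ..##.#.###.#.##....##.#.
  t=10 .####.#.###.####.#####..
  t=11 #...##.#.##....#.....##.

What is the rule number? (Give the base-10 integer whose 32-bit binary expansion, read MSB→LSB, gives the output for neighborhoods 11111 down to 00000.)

  ##### -> .   bit 31 = 0  t=0,i=18
  ####. -> .   bit 30 = 0  t=0,i=19
  ###.# -> #   bit 29 = 1  t=1,i=5
  ###.. -> #   bit 28 = 1  t=0,i=4
  ##.## -> .   bit 27 = 0  t=1,i=2
  ##.#. -> #   bit 26 = 1  t=1,i=14
  ##..# -> .   bit 25 = 0  t=0,i=10
  ##... -> #   bit 24 = 1  t=0,i=5
  #.### -> .   bit 23 = 0  t=1,i=3
  #.##. -> #   bit 22 = 1  t=5,i=0
  #.#.# -> .   bit 21 = 0  t=3,i=11
  #.#.. -> .   bit 20 = 0  t=1,i=15
  #..## -> #   bit 19 = 1  t=0,i=11
  #..#. -> #   bit 18 = 1  t=5,i=21
  #...# -> .   bit 17 = 0  t=0,i=6
  #.... -> .   bit 16 = 0  t=0,i=22
  .#### -> .   bit 15 = 0  t=0,i=17
  .###. -> #   bit 14 = 1  t=0,i=3
  .##.# -> #   bit 13 = 1  t=1,i=1
  .##.. -> #   bit 12 = 1  t=0,i=9
  .#.## -> #   bit 11 = 1  t=3,i=12
  .#.#. -> .   bit 10 = 0  t=7,i=21
  .#..# -> .   bit 9 = 0  t=3,i=22
  .#... -> .   bit 8 = 0  t=1,i=16
  ..### -> .   bit 7 = 0  t=0,i=2
  ..##. -> #   bit 6 = 1  t=0,i=8
  ..#.# -> .   bit 5 = 0  t=5,i=22
  ..#.. -> .   bit 4 = 0  t=3,i=21
  ...## -> #   bit 3 = 1  t=0,i=1
  ...#. -> #   bit 2 = 1  t=3,i=20
  ....# -> #   bit 1 = 1  t=0,i=0
  ..... -> .   bit 0 = 0  t=0,i=23
  bits 00110101010011000111100001001110 = 894203982

894203982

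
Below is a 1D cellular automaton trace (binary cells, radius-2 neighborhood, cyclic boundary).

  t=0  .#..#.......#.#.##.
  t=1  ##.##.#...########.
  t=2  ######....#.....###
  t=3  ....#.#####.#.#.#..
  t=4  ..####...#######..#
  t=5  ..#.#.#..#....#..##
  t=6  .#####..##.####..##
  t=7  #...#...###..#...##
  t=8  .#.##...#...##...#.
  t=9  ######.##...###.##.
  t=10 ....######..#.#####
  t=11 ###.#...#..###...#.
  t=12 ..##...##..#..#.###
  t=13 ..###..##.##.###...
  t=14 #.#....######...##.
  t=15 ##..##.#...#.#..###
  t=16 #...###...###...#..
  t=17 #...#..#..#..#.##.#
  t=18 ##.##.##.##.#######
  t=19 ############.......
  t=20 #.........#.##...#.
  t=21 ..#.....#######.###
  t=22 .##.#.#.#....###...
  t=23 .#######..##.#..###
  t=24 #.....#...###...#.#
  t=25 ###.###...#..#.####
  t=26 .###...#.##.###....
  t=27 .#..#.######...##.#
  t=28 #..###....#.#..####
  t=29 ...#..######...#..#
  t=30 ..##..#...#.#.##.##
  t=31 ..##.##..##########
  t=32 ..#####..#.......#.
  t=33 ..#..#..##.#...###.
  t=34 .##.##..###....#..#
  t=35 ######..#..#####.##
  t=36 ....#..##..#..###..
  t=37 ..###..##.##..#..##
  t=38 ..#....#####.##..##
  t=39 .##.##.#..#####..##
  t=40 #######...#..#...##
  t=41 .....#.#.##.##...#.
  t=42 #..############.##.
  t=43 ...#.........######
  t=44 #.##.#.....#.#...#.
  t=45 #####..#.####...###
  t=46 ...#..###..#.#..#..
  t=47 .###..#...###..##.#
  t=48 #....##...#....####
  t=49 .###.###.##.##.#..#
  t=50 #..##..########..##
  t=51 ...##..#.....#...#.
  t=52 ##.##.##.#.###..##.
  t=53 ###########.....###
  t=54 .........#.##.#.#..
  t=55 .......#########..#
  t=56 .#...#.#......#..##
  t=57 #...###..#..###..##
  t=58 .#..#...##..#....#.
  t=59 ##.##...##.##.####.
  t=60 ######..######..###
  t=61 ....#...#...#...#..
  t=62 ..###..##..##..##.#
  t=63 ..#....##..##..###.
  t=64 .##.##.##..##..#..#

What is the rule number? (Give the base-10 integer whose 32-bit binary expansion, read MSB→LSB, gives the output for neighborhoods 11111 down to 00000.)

  ##### -> .   bit 31 = 0  t=1,i=12
  ####. -> #   bit 30 = 1  t=1,i=16
  ###.# -> #   bit 29 = 1  t=1,i=17
  ###.. -> .   bit 28 = 0  t=2,i=5
  ##.## -> #   bit 27 = 1  t=1,i=2
  ##.#. -> #   bit 26 = 1  t=1,i=5
  ##..# -> .   bit 25 = 0  t=0,i=18
  ##... -> #   bit 24 = 1  t=2,i=6
  #.### -> .   bit 23 = 0  t=3,i=6
  #.##. -> #   bit 22 = 1  t=0,i=16
  #.#.# -> #   bit 21 = 1  t=0,i=14
  #.#.. -> .   bit 20 = 0  t=1,i=6
  #..## -> .   bit 19 = 0  t=4,i=1
  #..#. -> #   bit 18 = 1  t=0,i=0
  #...# -> .   bit 17 = 0  t=1,i=8
  #.... -> #   bit 16 = 1  t=0,i=6
  .#### -> .   bit 15 = 0  t=1,i=11
  .###. -> .   bit 14 = 0  t=7,i=9
  .##.# -> #   bit 13 = 1  t=1,i=1
  .##.. -> #   bit 12 = 1  t=0,i=17
  .#.## -> #   bit 11 = 1  t=0,i=15
  .#.#. -> #   bit 10 = 1  t=0,i=13
  .#..# -> .   bit 9 = 0  t=0,i=2
  .#... -> .   bit 8 = 0  t=0,i=5
  ..### -> #   bit 7 = 1  t=1,i=10
  ..##. -> #   bit 6 = 1  t=5,i=17
  ..#.# -> #   bit 5 = 1  t=0,i=12
  ..#.. -> #   bit 4 = 1  t=0,i=1
  ...## -> .   bit 3 = 0  t=1,i=9
  ...#. -> #   bit 2 = 1  t=0,i=11
  ....# -> #   bit 1 = 1  t=0,i=10
  ..... -> .   bit 0 = 0  t=0,i=7
  bits 01101101011001010011110011110110 = 1835351286

1835351286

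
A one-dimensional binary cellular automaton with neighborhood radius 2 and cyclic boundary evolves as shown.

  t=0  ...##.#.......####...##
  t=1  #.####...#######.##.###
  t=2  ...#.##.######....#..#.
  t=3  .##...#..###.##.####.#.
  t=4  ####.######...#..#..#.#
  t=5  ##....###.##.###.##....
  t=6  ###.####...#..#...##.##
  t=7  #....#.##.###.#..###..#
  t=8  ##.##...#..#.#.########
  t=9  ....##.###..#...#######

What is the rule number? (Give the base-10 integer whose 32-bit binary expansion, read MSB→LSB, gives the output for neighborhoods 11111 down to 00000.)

2533947103

  ##### -> #   bit 31 = 1  t=1,i=11
  ####. -> .   bit 30 = 0  t=0,i=16
  ###.# -> .   bit 29 = 0  t=1,i=0
  ###.. -> #   bit 28 = 1  t=0,i=17
  ##.## -> .   bit 27 = 0  t=1,i=1
  ##.#. -> #   bit 26 = 1  t=0,i=5
  ##..# -> #   bit 25 = 1  t=7,i=20
  ##... -> #   bit 24 = 1  t=0,i=0
  #.### -> .   bit 23 = 0  t=1,i=2
  #.##. -> .   bit 22 = 0  t=1,i=17
  #.#.# -> .   bit 21 = 0  t=8,i=13
  #.#.. -> .   bit 20 = 0  t=0,i=6
  #..## -> #   bit 19 = 1  t=3,i=0
  #..#. -> .   bit 18 = 0  t=2,i=20
  #...# -> .   bit 17 = 0  t=0,i=1
  #.... -> .   bit 16 = 0  t=0,i=8
  .#### -> #   bit 15 = 1  t=0,i=15
  .###. -> #   bit 14 = 1  t=3,i=10
  .##.# -> #   bit 13 = 1  t=0,i=4
  .##.. -> #   bit 12 = 1  t=0,i=22
  .#.## -> .   bit 11 = 0  t=2,i=4
  .#.#. -> #   bit 10 = 1  t=8,i=12
  .#..# -> #   bit 9 = 1  t=2,i=19
  .#... -> .   bit 8 = 0  t=0,i=7
  ..### -> #   bit 7 = 1  t=0,i=14
  ..##. -> #   bit 6 = 1  t=0,i=3
  ..#.# -> .   bit 5 = 0  t=2,i=3
  ..#.. -> #   bit 4 = 1  t=2,i=18
  ...## -> #   bit 3 = 1  t=0,i=2
  ...#. -> #   bit 2 = 1  t=2,i=2
  ....# -> #   bit 1 = 1  t=0,i=12
  ..... -> #   bit 0 = 1  t=0,i=9
  bits 10010111000010001111011011011111 = 2533947103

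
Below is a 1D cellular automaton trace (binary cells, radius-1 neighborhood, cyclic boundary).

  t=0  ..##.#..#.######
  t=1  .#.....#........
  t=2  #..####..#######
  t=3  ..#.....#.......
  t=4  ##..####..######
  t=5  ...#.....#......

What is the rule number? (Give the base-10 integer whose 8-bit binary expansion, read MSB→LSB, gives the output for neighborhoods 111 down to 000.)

  ### -> .   bit 7 = 0  t=0,i=11
  ##. -> .   bit 6 = 0  t=0,i=3
  #.# -> .   bit 5 = 0  t=0,i=4
  #.. -> .   bit 4 = 0  t=0,i=0
  .## -> .   bit 3 = 0  t=0,i=2
  .#. -> .   bit 2 = 0  t=0,i=5
  ..# -> #   bit 1 = 1  t=0,i=1
  ... -> #   bit 0 = 1  t=1,i=3
  bits 00000011 = 3

3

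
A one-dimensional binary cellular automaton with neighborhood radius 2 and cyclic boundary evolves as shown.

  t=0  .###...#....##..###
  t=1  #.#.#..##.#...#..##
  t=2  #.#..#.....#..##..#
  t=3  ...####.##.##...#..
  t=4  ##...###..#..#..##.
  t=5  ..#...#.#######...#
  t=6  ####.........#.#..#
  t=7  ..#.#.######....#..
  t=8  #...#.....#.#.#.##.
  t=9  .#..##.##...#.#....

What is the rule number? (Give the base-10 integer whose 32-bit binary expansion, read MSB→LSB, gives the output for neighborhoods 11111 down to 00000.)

  nb #####: next=.  (t=5,i=10, bit31=0)
  nb ####.: next=#  (t=3,i=5, bit30=1)
  nb ###.#: next=#  (t=0,i=18, bit29=1)
  nb ###..: next=.  (t=0,i=3, bit28=0)
  nb ##.##: next=#  (t=0,i=0, bit27=1)
  nb ##.#.: next=.  (t=1,i=1, bit26=0)
  nb ##..#: next=#  (t=0,i=14, bit25=1)
  nb ##...: next=#  (t=0,i=4, bit24=1)
  nb #.###: next=.  (t=0,i=1, bit23=0)
  nb #.##.: next=.  (t=3,i=8, bit22=0)
  nb #.#.#: next=#  (t=1,i=2, bit21=1)
  nb #.#..: next=.  (t=1,i=4, bit20=0)
  nb #..##: next=.  (t=0,i=15, bit19=0)
  nb #..#.: next=#  (t=2,i=4, bit18=1)
  nb #...#: next=.  (t=0,i=5, bit17=0)
  nb #....: next=.  (t=0,i=9, bit16=0)
  nb .####: next=.  (t=3,i=4, bit15=0)
  nb .###.: next=#  (t=0,i=2, bit14=1)
  nb .##.#: next=.  (t=1,i=8, bit13=0)
  nb .##..: next=.  (t=0,i=13, bit12=0)
  nb .#.##: next=.  (t=5,i=7, bit11=0)
  nb .#.#.: next=.  (t=1,i=3, bit10=0)
  nb .#..#: next=#  (t=1,i=5, bit9=1)
  nb .#...: next=#  (t=0,i=8, bit8=1)
  nb ..###: next=.  (t=0,i=16, bit7=0)
  nb ..##.: next=.  (t=0,i=12, bit6=0)
  nb ..#.#: next=.  (t=5,i=6, bit5=0)
  nb ..#..: next=#  (t=0,i=7, bit4=1)
  nb ...##: next=.  (t=0,i=11, bit3=0)
  nb ...#.: next=.  (t=0,i=6, bit2=0)
  nb ....#: next=#  (t=0,i=10, bit1=1)
  nb .....: next=#  (t=2,i=8, bit0=1)
  bits 01101011001001000100001100010011 = 1797538579

1797538579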